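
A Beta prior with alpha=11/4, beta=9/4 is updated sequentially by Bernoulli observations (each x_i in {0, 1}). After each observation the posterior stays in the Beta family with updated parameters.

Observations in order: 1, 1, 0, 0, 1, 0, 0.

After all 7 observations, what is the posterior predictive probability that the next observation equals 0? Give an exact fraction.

25/48

obs 1: x=1 → posterior Beta(15/4, 9/4)
obs 2: x=1 → posterior Beta(19/4, 9/4)
obs 3: x=0 → posterior Beta(19/4, 13/4)
obs 4: x=0 → posterior Beta(19/4, 17/4)
obs 5: x=1 → posterior Beta(23/4, 17/4)
obs 6: x=0 → posterior Beta(23/4, 21/4)
obs 7: x=0 → posterior Beta(23/4, 25/4)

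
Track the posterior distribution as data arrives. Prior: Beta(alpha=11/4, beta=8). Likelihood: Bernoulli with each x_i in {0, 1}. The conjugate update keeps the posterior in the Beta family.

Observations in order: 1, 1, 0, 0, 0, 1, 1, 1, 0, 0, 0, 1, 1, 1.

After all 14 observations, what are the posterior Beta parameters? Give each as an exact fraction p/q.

alpha=43/4, beta=14

obs 1: x=1 → posterior Beta(15/4, 8)
obs 2: x=1 → posterior Beta(19/4, 8)
obs 3: x=0 → posterior Beta(19/4, 9)
obs 4: x=0 → posterior Beta(19/4, 10)
obs 5: x=0 → posterior Beta(19/4, 11)
obs 6: x=1 → posterior Beta(23/4, 11)
obs 7: x=1 → posterior Beta(27/4, 11)
obs 8: x=1 → posterior Beta(31/4, 11)
obs 9: x=0 → posterior Beta(31/4, 12)
obs 10: x=0 → posterior Beta(31/4, 13)
obs 11: x=0 → posterior Beta(31/4, 14)
obs 12: x=1 → posterior Beta(35/4, 14)
obs 13: x=1 → posterior Beta(39/4, 14)
obs 14: x=1 → posterior Beta(43/4, 14)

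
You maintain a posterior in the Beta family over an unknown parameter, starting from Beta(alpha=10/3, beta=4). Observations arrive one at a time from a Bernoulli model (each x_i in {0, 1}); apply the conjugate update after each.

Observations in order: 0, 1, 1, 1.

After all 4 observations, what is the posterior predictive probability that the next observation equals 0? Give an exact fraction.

obs 1: x=0 → posterior Beta(10/3, 5)
obs 2: x=1 → posterior Beta(13/3, 5)
obs 3: x=1 → posterior Beta(16/3, 5)
obs 4: x=1 → posterior Beta(19/3, 5)

15/34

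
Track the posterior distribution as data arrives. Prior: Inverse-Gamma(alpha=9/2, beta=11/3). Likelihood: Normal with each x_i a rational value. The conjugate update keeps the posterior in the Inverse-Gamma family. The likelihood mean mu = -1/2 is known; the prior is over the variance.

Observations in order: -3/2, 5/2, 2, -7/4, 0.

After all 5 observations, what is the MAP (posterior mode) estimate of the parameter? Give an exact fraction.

1219/768

obs 1: x=-3/2 → posterior Inverse-Gamma(5, 25/6)
obs 2: x=5/2 → posterior Inverse-Gamma(11/2, 26/3)
obs 3: x=2 → posterior Inverse-Gamma(6, 283/24)
obs 4: x=-7/4 → posterior Inverse-Gamma(13/2, 1207/96)
obs 5: x=0 → posterior Inverse-Gamma(7, 1219/96)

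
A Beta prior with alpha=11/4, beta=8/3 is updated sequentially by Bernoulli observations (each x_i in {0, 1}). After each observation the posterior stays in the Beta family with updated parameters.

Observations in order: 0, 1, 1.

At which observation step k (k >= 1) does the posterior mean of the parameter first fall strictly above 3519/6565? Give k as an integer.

k = 3

obs 1: x=0 → posterior Beta(11/4, 11/3)
obs 2: x=1 → posterior Beta(15/4, 11/3)
obs 3: x=1 → posterior Beta(19/4, 11/3)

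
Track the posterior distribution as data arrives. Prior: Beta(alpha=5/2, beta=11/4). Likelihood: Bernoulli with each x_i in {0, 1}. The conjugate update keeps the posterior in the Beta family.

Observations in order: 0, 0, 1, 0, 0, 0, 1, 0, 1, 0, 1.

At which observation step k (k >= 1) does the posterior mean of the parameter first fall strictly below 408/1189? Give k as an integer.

obs 1: x=0 → posterior Beta(5/2, 15/4)
obs 2: x=0 → posterior Beta(5/2, 19/4)
obs 3: x=1 → posterior Beta(7/2, 19/4)
obs 4: x=0 → posterior Beta(7/2, 23/4)
obs 5: x=0 → posterior Beta(7/2, 27/4)
obs 6: x=0 → posterior Beta(7/2, 31/4)
obs 7: x=1 → posterior Beta(9/2, 31/4)
obs 8: x=0 → posterior Beta(9/2, 35/4)
obs 9: x=1 → posterior Beta(11/2, 35/4)
obs 10: x=0 → posterior Beta(11/2, 39/4)
obs 11: x=1 → posterior Beta(13/2, 39/4)

k = 5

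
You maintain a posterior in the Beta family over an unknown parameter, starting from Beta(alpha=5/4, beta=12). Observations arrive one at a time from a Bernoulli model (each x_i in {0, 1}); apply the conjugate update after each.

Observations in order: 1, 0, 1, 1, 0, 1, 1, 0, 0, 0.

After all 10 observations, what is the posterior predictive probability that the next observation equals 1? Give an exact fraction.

25/93

obs 1: x=1 → posterior Beta(9/4, 12)
obs 2: x=0 → posterior Beta(9/4, 13)
obs 3: x=1 → posterior Beta(13/4, 13)
obs 4: x=1 → posterior Beta(17/4, 13)
obs 5: x=0 → posterior Beta(17/4, 14)
obs 6: x=1 → posterior Beta(21/4, 14)
obs 7: x=1 → posterior Beta(25/4, 14)
obs 8: x=0 → posterior Beta(25/4, 15)
obs 9: x=0 → posterior Beta(25/4, 16)
obs 10: x=0 → posterior Beta(25/4, 17)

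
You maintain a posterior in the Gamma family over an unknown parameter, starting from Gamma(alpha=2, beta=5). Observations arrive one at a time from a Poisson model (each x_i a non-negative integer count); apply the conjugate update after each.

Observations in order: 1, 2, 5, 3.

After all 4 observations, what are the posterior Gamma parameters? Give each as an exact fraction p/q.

alpha=13, beta=9

obs 1: x=1 → posterior Gamma(3, 6)
obs 2: x=2 → posterior Gamma(5, 7)
obs 3: x=5 → posterior Gamma(10, 8)
obs 4: x=3 → posterior Gamma(13, 9)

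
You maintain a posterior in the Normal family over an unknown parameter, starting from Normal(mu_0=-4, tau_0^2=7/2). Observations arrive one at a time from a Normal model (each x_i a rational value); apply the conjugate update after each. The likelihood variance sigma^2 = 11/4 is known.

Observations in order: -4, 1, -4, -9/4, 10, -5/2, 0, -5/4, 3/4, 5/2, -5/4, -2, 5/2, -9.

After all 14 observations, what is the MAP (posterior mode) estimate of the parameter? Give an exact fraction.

obs 1: x=-4 → posterior Normal(-4, 77/50)
obs 2: x=1 → posterior Normal(-86/39, 77/78)
obs 3: x=-4 → posterior Normal(-142/53, 77/106)
obs 4: x=-9/4 → posterior Normal(-347/134, 77/134)
obs 5: x=10 → posterior Normal(-67/162, 77/162)
obs 6: x=-5/2 → posterior Normal(-137/190, 77/190)
obs 7: x=0 → posterior Normal(-137/218, 77/218)
obs 8: x=-5/4 → posterior Normal(-86/123, 77/246)
obs 9: x=3/4 → posterior Normal(-151/274, 77/274)
obs 10: x=5/2 → posterior Normal(-81/302, 77/302)
obs 11: x=-5/4 → posterior Normal(-58/165, 7/30)
obs 12: x=-2 → posterior Normal(-86/179, 77/358)
obs 13: x=5/2 → posterior Normal(-51/193, 77/386)
obs 14: x=-9 → posterior Normal(-59/69, 77/414)

-59/69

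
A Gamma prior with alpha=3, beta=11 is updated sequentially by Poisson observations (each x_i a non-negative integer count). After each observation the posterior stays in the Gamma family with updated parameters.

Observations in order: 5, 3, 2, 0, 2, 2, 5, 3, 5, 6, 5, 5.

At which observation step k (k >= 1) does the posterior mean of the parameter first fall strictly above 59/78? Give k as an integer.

obs 1: x=5 → posterior Gamma(8, 12)
obs 2: x=3 → posterior Gamma(11, 13)
obs 3: x=2 → posterior Gamma(13, 14)
obs 4: x=0 → posterior Gamma(13, 15)
obs 5: x=2 → posterior Gamma(15, 16)
obs 6: x=2 → posterior Gamma(17, 17)
obs 7: x=5 → posterior Gamma(22, 18)
obs 8: x=3 → posterior Gamma(25, 19)
obs 9: x=5 → posterior Gamma(30, 20)
obs 10: x=6 → posterior Gamma(36, 21)
obs 11: x=5 → posterior Gamma(41, 22)
obs 12: x=5 → posterior Gamma(46, 23)

k = 2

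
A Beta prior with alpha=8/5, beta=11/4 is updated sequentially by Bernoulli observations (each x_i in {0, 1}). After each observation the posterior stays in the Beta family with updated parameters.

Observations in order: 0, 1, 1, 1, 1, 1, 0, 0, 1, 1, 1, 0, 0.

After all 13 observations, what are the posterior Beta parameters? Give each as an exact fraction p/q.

obs 1: x=0 → posterior Beta(8/5, 15/4)
obs 2: x=1 → posterior Beta(13/5, 15/4)
obs 3: x=1 → posterior Beta(18/5, 15/4)
obs 4: x=1 → posterior Beta(23/5, 15/4)
obs 5: x=1 → posterior Beta(28/5, 15/4)
obs 6: x=1 → posterior Beta(33/5, 15/4)
obs 7: x=0 → posterior Beta(33/5, 19/4)
obs 8: x=0 → posterior Beta(33/5, 23/4)
obs 9: x=1 → posterior Beta(38/5, 23/4)
obs 10: x=1 → posterior Beta(43/5, 23/4)
obs 11: x=1 → posterior Beta(48/5, 23/4)
obs 12: x=0 → posterior Beta(48/5, 27/4)
obs 13: x=0 → posterior Beta(48/5, 31/4)

alpha=48/5, beta=31/4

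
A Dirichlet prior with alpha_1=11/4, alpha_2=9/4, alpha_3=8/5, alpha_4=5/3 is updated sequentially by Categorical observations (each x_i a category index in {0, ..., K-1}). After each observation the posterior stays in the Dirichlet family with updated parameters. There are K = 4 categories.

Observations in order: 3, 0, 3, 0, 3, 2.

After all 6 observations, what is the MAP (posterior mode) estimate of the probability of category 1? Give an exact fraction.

75/616

obs 1: x=3 → posterior Dirichlet(11/4, 9/4, 8/5, 8/3)
obs 2: x=0 → posterior Dirichlet(15/4, 9/4, 8/5, 8/3)
obs 3: x=3 → posterior Dirichlet(15/4, 9/4, 8/5, 11/3)
obs 4: x=0 → posterior Dirichlet(19/4, 9/4, 8/5, 11/3)
obs 5: x=3 → posterior Dirichlet(19/4, 9/4, 8/5, 14/3)
obs 6: x=2 → posterior Dirichlet(19/4, 9/4, 13/5, 14/3)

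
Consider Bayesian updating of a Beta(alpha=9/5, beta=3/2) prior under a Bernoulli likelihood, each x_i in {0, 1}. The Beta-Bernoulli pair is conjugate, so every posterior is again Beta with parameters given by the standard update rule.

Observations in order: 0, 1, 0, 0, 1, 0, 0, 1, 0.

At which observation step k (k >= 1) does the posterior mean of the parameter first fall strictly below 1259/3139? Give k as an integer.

obs 1: x=0 → posterior Beta(9/5, 5/2)
obs 2: x=1 → posterior Beta(14/5, 5/2)
obs 3: x=0 → posterior Beta(14/5, 7/2)
obs 4: x=0 → posterior Beta(14/5, 9/2)
obs 5: x=1 → posterior Beta(19/5, 9/2)
obs 6: x=0 → posterior Beta(19/5, 11/2)
obs 7: x=0 → posterior Beta(19/5, 13/2)
obs 8: x=1 → posterior Beta(24/5, 13/2)
obs 9: x=0 → posterior Beta(24/5, 15/2)

k = 4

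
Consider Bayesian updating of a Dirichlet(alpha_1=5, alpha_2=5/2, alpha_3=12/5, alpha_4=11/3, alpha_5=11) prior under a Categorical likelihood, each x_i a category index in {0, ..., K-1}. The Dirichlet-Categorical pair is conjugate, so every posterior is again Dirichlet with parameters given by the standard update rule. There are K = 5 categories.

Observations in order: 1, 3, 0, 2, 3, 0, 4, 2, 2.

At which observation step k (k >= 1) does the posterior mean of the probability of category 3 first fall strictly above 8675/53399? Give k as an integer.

obs 1: x=1 → posterior Dirichlet(5, 7/2, 12/5, 11/3, 11)
obs 2: x=3 → posterior Dirichlet(5, 7/2, 12/5, 14/3, 11)
obs 3: x=0 → posterior Dirichlet(6, 7/2, 12/5, 14/3, 11)
obs 4: x=2 → posterior Dirichlet(6, 7/2, 17/5, 14/3, 11)
obs 5: x=3 → posterior Dirichlet(6, 7/2, 17/5, 17/3, 11)
obs 6: x=0 → posterior Dirichlet(7, 7/2, 17/5, 17/3, 11)
obs 7: x=4 → posterior Dirichlet(7, 7/2, 17/5, 17/3, 12)
obs 8: x=2 → posterior Dirichlet(7, 7/2, 22/5, 17/3, 12)
obs 9: x=2 → posterior Dirichlet(7, 7/2, 27/5, 17/3, 12)

k = 2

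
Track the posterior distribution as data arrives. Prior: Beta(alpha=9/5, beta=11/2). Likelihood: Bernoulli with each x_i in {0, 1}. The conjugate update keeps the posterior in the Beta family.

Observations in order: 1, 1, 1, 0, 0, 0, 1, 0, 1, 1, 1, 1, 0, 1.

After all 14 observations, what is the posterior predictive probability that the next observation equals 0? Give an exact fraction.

35/71

obs 1: x=1 → posterior Beta(14/5, 11/2)
obs 2: x=1 → posterior Beta(19/5, 11/2)
obs 3: x=1 → posterior Beta(24/5, 11/2)
obs 4: x=0 → posterior Beta(24/5, 13/2)
obs 5: x=0 → posterior Beta(24/5, 15/2)
obs 6: x=0 → posterior Beta(24/5, 17/2)
obs 7: x=1 → posterior Beta(29/5, 17/2)
obs 8: x=0 → posterior Beta(29/5, 19/2)
obs 9: x=1 → posterior Beta(34/5, 19/2)
obs 10: x=1 → posterior Beta(39/5, 19/2)
obs 11: x=1 → posterior Beta(44/5, 19/2)
obs 12: x=1 → posterior Beta(49/5, 19/2)
obs 13: x=0 → posterior Beta(49/5, 21/2)
obs 14: x=1 → posterior Beta(54/5, 21/2)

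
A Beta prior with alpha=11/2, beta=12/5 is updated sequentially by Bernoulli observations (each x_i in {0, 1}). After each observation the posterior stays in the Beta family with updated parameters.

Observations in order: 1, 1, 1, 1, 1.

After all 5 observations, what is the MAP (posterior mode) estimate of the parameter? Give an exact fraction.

obs 1: x=1 → posterior Beta(13/2, 12/5)
obs 2: x=1 → posterior Beta(15/2, 12/5)
obs 3: x=1 → posterior Beta(17/2, 12/5)
obs 4: x=1 → posterior Beta(19/2, 12/5)
obs 5: x=1 → posterior Beta(21/2, 12/5)

95/109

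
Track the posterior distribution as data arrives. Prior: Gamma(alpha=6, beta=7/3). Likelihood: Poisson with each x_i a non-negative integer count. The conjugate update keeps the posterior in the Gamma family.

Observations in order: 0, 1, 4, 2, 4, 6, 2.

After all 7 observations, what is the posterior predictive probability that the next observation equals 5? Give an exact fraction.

obs 1: x=0 → posterior Gamma(6, 10/3)
obs 2: x=1 → posterior Gamma(7, 13/3)
obs 3: x=4 → posterior Gamma(11, 16/3)
obs 4: x=2 → posterior Gamma(13, 19/3)
obs 5: x=4 → posterior Gamma(17, 22/3)
obs 6: x=6 → posterior Gamma(23, 25/3)
obs 7: x=2 → posterior Gamma(25, 28/3)

43572147100373555996199540612517321632645120/550618520345910837374536871905139185678862401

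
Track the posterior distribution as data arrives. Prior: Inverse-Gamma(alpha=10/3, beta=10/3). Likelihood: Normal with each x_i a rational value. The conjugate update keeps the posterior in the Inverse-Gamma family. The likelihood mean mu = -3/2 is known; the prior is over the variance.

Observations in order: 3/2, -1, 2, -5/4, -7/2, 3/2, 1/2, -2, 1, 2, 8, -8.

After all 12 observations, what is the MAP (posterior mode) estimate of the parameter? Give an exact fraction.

9431/992

obs 1: x=3/2 → posterior Inverse-Gamma(23/6, 47/6)
obs 2: x=-1 → posterior Inverse-Gamma(13/3, 191/24)
obs 3: x=2 → posterior Inverse-Gamma(29/6, 169/12)
obs 4: x=-5/4 → posterior Inverse-Gamma(16/3, 1355/96)
obs 5: x=-7/2 → posterior Inverse-Gamma(35/6, 1547/96)
obs 6: x=3/2 → posterior Inverse-Gamma(19/3, 1979/96)
obs 7: x=1/2 → posterior Inverse-Gamma(41/6, 2171/96)
obs 8: x=-2 → posterior Inverse-Gamma(22/3, 2183/96)
obs 9: x=1 → posterior Inverse-Gamma(47/6, 2483/96)
obs 10: x=2 → posterior Inverse-Gamma(25/3, 3071/96)
obs 11: x=8 → posterior Inverse-Gamma(53/6, 7403/96)
obs 12: x=-8 → posterior Inverse-Gamma(28/3, 9431/96)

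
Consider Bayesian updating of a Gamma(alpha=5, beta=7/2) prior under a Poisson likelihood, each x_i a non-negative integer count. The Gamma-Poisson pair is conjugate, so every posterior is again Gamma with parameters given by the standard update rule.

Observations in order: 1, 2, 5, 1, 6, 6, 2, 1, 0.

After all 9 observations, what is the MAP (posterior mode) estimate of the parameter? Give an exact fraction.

obs 1: x=1 → posterior Gamma(6, 9/2)
obs 2: x=2 → posterior Gamma(8, 11/2)
obs 3: x=5 → posterior Gamma(13, 13/2)
obs 4: x=1 → posterior Gamma(14, 15/2)
obs 5: x=6 → posterior Gamma(20, 17/2)
obs 6: x=6 → posterior Gamma(26, 19/2)
obs 7: x=2 → posterior Gamma(28, 21/2)
obs 8: x=1 → posterior Gamma(29, 23/2)
obs 9: x=0 → posterior Gamma(29, 25/2)

56/25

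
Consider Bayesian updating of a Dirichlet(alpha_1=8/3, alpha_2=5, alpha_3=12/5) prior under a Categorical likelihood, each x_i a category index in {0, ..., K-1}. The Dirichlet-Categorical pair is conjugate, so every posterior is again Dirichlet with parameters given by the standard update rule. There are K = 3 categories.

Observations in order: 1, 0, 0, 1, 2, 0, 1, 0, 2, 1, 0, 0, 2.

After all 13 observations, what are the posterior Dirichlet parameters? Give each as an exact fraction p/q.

alpha_1=26/3, alpha_2=9, alpha_3=27/5

obs 1: x=1 → posterior Dirichlet(8/3, 6, 12/5)
obs 2: x=0 → posterior Dirichlet(11/3, 6, 12/5)
obs 3: x=0 → posterior Dirichlet(14/3, 6, 12/5)
obs 4: x=1 → posterior Dirichlet(14/3, 7, 12/5)
obs 5: x=2 → posterior Dirichlet(14/3, 7, 17/5)
obs 6: x=0 → posterior Dirichlet(17/3, 7, 17/5)
obs 7: x=1 → posterior Dirichlet(17/3, 8, 17/5)
obs 8: x=0 → posterior Dirichlet(20/3, 8, 17/5)
obs 9: x=2 → posterior Dirichlet(20/3, 8, 22/5)
obs 10: x=1 → posterior Dirichlet(20/3, 9, 22/5)
obs 11: x=0 → posterior Dirichlet(23/3, 9, 22/5)
obs 12: x=0 → posterior Dirichlet(26/3, 9, 22/5)
obs 13: x=2 → posterior Dirichlet(26/3, 9, 27/5)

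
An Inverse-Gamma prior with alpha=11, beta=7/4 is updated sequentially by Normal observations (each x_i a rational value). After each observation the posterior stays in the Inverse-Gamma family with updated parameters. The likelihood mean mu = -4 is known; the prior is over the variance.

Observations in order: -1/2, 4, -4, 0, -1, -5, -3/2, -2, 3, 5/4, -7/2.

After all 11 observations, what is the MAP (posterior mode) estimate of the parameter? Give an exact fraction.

617/112

obs 1: x=-1/2 → posterior Inverse-Gamma(23/2, 63/8)
obs 2: x=4 → posterior Inverse-Gamma(12, 319/8)
obs 3: x=-4 → posterior Inverse-Gamma(25/2, 319/8)
obs 4: x=0 → posterior Inverse-Gamma(13, 383/8)
obs 5: x=-1 → posterior Inverse-Gamma(27/2, 419/8)
obs 6: x=-5 → posterior Inverse-Gamma(14, 423/8)
obs 7: x=-3/2 → posterior Inverse-Gamma(29/2, 56)
obs 8: x=-2 → posterior Inverse-Gamma(15, 58)
obs 9: x=3 → posterior Inverse-Gamma(31/2, 165/2)
obs 10: x=5/4 → posterior Inverse-Gamma(16, 3081/32)
obs 11: x=-7/2 → posterior Inverse-Gamma(33/2, 3085/32)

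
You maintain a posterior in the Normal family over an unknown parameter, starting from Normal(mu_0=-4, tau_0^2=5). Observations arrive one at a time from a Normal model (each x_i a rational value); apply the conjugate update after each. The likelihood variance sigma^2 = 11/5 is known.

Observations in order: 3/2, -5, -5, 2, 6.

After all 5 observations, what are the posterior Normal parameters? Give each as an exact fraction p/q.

mu_0=-113/272, tau_0^2=55/136

obs 1: x=3/2 → posterior Normal(-13/72, 55/36)
obs 2: x=-5 → posterior Normal(-263/122, 55/61)
obs 3: x=-5 → posterior Normal(-513/172, 55/86)
obs 4: x=2 → posterior Normal(-413/222, 55/111)
obs 5: x=6 → posterior Normal(-113/272, 55/136)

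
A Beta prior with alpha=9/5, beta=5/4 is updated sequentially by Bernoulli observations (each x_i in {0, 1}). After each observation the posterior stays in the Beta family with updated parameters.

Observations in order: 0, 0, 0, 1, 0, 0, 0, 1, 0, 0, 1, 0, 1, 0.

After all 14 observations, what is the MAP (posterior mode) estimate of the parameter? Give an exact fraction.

96/301

obs 1: x=0 → posterior Beta(9/5, 9/4)
obs 2: x=0 → posterior Beta(9/5, 13/4)
obs 3: x=0 → posterior Beta(9/5, 17/4)
obs 4: x=1 → posterior Beta(14/5, 17/4)
obs 5: x=0 → posterior Beta(14/5, 21/4)
obs 6: x=0 → posterior Beta(14/5, 25/4)
obs 7: x=0 → posterior Beta(14/5, 29/4)
obs 8: x=1 → posterior Beta(19/5, 29/4)
obs 9: x=0 → posterior Beta(19/5, 33/4)
obs 10: x=0 → posterior Beta(19/5, 37/4)
obs 11: x=1 → posterior Beta(24/5, 37/4)
obs 12: x=0 → posterior Beta(24/5, 41/4)
obs 13: x=1 → posterior Beta(29/5, 41/4)
obs 14: x=0 → posterior Beta(29/5, 45/4)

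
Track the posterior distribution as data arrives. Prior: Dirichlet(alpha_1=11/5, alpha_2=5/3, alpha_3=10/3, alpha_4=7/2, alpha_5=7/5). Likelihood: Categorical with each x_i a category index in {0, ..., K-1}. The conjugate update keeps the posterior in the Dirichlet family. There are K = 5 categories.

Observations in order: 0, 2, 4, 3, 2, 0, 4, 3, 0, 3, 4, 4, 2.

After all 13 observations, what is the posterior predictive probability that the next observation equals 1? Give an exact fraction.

50/753

obs 1: x=0 → posterior Dirichlet(16/5, 5/3, 10/3, 7/2, 7/5)
obs 2: x=2 → posterior Dirichlet(16/5, 5/3, 13/3, 7/2, 7/5)
obs 3: x=4 → posterior Dirichlet(16/5, 5/3, 13/3, 7/2, 12/5)
obs 4: x=3 → posterior Dirichlet(16/5, 5/3, 13/3, 9/2, 12/5)
obs 5: x=2 → posterior Dirichlet(16/5, 5/3, 16/3, 9/2, 12/5)
obs 6: x=0 → posterior Dirichlet(21/5, 5/3, 16/3, 9/2, 12/5)
obs 7: x=4 → posterior Dirichlet(21/5, 5/3, 16/3, 9/2, 17/5)
obs 8: x=3 → posterior Dirichlet(21/5, 5/3, 16/3, 11/2, 17/5)
obs 9: x=0 → posterior Dirichlet(26/5, 5/3, 16/3, 11/2, 17/5)
obs 10: x=3 → posterior Dirichlet(26/5, 5/3, 16/3, 13/2, 17/5)
obs 11: x=4 → posterior Dirichlet(26/5, 5/3, 16/3, 13/2, 22/5)
obs 12: x=4 → posterior Dirichlet(26/5, 5/3, 16/3, 13/2, 27/5)
obs 13: x=2 → posterior Dirichlet(26/5, 5/3, 19/3, 13/2, 27/5)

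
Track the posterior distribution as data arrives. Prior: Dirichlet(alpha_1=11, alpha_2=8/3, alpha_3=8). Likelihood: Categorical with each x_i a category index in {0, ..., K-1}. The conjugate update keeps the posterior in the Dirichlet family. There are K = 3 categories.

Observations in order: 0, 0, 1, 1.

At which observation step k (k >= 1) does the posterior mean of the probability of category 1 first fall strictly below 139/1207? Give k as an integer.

obs 1: x=0 → posterior Dirichlet(12, 8/3, 8)
obs 2: x=0 → posterior Dirichlet(13, 8/3, 8)
obs 3: x=1 → posterior Dirichlet(13, 11/3, 8)
obs 4: x=1 → posterior Dirichlet(13, 14/3, 8)

k = 2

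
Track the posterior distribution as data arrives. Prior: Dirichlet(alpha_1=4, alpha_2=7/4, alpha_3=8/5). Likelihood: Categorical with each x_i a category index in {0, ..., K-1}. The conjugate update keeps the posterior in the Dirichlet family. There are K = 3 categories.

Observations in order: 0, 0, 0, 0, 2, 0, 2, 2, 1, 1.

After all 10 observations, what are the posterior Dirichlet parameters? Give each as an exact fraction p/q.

obs 1: x=0 → posterior Dirichlet(5, 7/4, 8/5)
obs 2: x=0 → posterior Dirichlet(6, 7/4, 8/5)
obs 3: x=0 → posterior Dirichlet(7, 7/4, 8/5)
obs 4: x=0 → posterior Dirichlet(8, 7/4, 8/5)
obs 5: x=2 → posterior Dirichlet(8, 7/4, 13/5)
obs 6: x=0 → posterior Dirichlet(9, 7/4, 13/5)
obs 7: x=2 → posterior Dirichlet(9, 7/4, 18/5)
obs 8: x=2 → posterior Dirichlet(9, 7/4, 23/5)
obs 9: x=1 → posterior Dirichlet(9, 11/4, 23/5)
obs 10: x=1 → posterior Dirichlet(9, 15/4, 23/5)

alpha_1=9, alpha_2=15/4, alpha_3=23/5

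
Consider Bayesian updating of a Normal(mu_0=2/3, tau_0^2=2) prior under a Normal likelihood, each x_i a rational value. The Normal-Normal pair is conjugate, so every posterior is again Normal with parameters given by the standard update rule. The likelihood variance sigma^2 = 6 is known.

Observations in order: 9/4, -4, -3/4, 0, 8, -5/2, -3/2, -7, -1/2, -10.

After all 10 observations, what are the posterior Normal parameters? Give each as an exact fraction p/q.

mu_0=-14/13, tau_0^2=6/13

obs 1: x=9/4 → posterior Normal(17/16, 3/2)
obs 2: x=-4 → posterior Normal(1/20, 6/5)
obs 3: x=-3/4 → posterior Normal(-1/12, 1)
obs 4: x=0 → posterior Normal(-1/14, 6/7)
obs 5: x=8 → posterior Normal(15/16, 3/4)
obs 6: x=-5/2 → posterior Normal(5/9, 2/3)
obs 7: x=-3/2 → posterior Normal(7/20, 3/5)
obs 8: x=-7 → posterior Normal(-7/22, 6/11)
obs 9: x=-1/2 → posterior Normal(-1/3, 1/2)
obs 10: x=-10 → posterior Normal(-14/13, 6/13)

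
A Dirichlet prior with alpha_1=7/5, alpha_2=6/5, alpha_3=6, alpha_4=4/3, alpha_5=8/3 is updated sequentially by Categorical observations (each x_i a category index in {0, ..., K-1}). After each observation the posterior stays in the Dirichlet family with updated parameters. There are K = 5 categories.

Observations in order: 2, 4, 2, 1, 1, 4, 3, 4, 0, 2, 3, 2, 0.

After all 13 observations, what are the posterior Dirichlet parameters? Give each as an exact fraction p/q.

obs 1: x=2 → posterior Dirichlet(7/5, 6/5, 7, 4/3, 8/3)
obs 2: x=4 → posterior Dirichlet(7/5, 6/5, 7, 4/3, 11/3)
obs 3: x=2 → posterior Dirichlet(7/5, 6/5, 8, 4/3, 11/3)
obs 4: x=1 → posterior Dirichlet(7/5, 11/5, 8, 4/3, 11/3)
obs 5: x=1 → posterior Dirichlet(7/5, 16/5, 8, 4/3, 11/3)
obs 6: x=4 → posterior Dirichlet(7/5, 16/5, 8, 4/3, 14/3)
obs 7: x=3 → posterior Dirichlet(7/5, 16/5, 8, 7/3, 14/3)
obs 8: x=4 → posterior Dirichlet(7/5, 16/5, 8, 7/3, 17/3)
obs 9: x=0 → posterior Dirichlet(12/5, 16/5, 8, 7/3, 17/3)
obs 10: x=2 → posterior Dirichlet(12/5, 16/5, 9, 7/3, 17/3)
obs 11: x=3 → posterior Dirichlet(12/5, 16/5, 9, 10/3, 17/3)
obs 12: x=2 → posterior Dirichlet(12/5, 16/5, 10, 10/3, 17/3)
obs 13: x=0 → posterior Dirichlet(17/5, 16/5, 10, 10/3, 17/3)

alpha_1=17/5, alpha_2=16/5, alpha_3=10, alpha_4=10/3, alpha_5=17/3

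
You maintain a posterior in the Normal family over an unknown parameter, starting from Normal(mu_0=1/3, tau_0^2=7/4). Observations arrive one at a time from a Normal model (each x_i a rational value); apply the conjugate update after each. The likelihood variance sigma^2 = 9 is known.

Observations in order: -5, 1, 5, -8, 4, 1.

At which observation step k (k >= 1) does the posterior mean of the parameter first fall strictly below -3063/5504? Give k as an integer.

obs 1: x=-5 → posterior Normal(-23/43, 63/43)
obs 2: x=1 → posterior Normal(-8/25, 63/50)
obs 3: x=5 → posterior Normal(1/3, 21/19)
obs 4: x=-8 → posterior Normal(-37/64, 63/64)
obs 5: x=4 → posterior Normal(-9/71, 63/71)
obs 6: x=1 → posterior Normal(-1/39, 21/26)

k = 4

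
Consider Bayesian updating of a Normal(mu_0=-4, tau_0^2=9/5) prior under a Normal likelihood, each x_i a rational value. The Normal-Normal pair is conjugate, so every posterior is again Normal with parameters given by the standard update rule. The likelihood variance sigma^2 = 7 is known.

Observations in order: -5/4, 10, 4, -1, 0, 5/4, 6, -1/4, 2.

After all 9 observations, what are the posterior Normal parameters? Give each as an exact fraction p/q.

mu_0=187/464, tau_0^2=63/116

obs 1: x=-5/4 → posterior Normal(-55/16, 63/44)
obs 2: x=10 → posterior Normal(-245/212, 63/53)
obs 3: x=4 → posterior Normal(-101/248, 63/62)
obs 4: x=-1 → posterior Normal(-137/284, 63/71)
obs 5: x=0 → posterior Normal(-137/320, 63/80)
obs 6: x=5/4 → posterior Normal(-23/89, 63/89)
obs 7: x=6 → posterior Normal(31/98, 9/14)
obs 8: x=-1/4 → posterior Normal(115/428, 63/107)
obs 9: x=2 → posterior Normal(187/464, 63/116)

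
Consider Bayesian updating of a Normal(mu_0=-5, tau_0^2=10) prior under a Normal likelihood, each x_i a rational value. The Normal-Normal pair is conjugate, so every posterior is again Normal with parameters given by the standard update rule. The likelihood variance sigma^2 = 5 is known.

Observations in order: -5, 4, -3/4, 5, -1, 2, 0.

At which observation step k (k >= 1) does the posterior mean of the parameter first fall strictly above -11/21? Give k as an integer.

obs 1: x=-5 → posterior Normal(-5, 10/3)
obs 2: x=4 → posterior Normal(-7/5, 2)
obs 3: x=-3/4 → posterior Normal(-17/14, 10/7)
obs 4: x=5 → posterior Normal(1/6, 10/9)
obs 5: x=-1 → posterior Normal(-1/22, 10/11)
obs 6: x=2 → posterior Normal(7/26, 10/13)
obs 7: x=0 → posterior Normal(7/30, 2/3)

k = 4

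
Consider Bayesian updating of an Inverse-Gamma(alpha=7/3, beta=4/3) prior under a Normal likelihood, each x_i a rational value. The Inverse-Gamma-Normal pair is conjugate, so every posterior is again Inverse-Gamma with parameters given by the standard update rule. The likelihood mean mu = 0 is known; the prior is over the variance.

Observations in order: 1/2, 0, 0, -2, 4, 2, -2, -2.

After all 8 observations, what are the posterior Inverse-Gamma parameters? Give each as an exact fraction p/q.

alpha=19/3, beta=419/24

obs 1: x=1/2 → posterior Inverse-Gamma(17/6, 35/24)
obs 2: x=0 → posterior Inverse-Gamma(10/3, 35/24)
obs 3: x=0 → posterior Inverse-Gamma(23/6, 35/24)
obs 4: x=-2 → posterior Inverse-Gamma(13/3, 83/24)
obs 5: x=4 → posterior Inverse-Gamma(29/6, 275/24)
obs 6: x=2 → posterior Inverse-Gamma(16/3, 323/24)
obs 7: x=-2 → posterior Inverse-Gamma(35/6, 371/24)
obs 8: x=-2 → posterior Inverse-Gamma(19/3, 419/24)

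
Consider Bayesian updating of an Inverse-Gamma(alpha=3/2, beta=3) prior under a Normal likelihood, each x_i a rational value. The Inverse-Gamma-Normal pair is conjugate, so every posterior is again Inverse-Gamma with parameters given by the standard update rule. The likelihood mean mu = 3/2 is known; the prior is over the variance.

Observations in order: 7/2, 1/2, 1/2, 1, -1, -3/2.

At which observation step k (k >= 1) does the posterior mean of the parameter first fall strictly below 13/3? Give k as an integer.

obs 1: x=7/2 → posterior Inverse-Gamma(2, 5)
obs 2: x=1/2 → posterior Inverse-Gamma(5/2, 11/2)
obs 3: x=1/2 → posterior Inverse-Gamma(3, 6)
obs 4: x=1 → posterior Inverse-Gamma(7/2, 49/8)
obs 5: x=-1 → posterior Inverse-Gamma(4, 37/4)
obs 6: x=-3/2 → posterior Inverse-Gamma(9/2, 55/4)

k = 2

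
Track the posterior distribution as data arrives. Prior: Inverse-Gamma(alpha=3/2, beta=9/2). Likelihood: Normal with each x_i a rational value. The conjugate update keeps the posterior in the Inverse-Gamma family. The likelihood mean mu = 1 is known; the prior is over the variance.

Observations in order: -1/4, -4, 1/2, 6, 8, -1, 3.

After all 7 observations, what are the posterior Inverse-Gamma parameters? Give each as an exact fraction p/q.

obs 1: x=-1/4 → posterior Inverse-Gamma(2, 169/32)
obs 2: x=-4 → posterior Inverse-Gamma(5/2, 569/32)
obs 3: x=1/2 → posterior Inverse-Gamma(3, 573/32)
obs 4: x=6 → posterior Inverse-Gamma(7/2, 973/32)
obs 5: x=8 → posterior Inverse-Gamma(4, 1757/32)
obs 6: x=-1 → posterior Inverse-Gamma(9/2, 1821/32)
obs 7: x=3 → posterior Inverse-Gamma(5, 1885/32)

alpha=5, beta=1885/32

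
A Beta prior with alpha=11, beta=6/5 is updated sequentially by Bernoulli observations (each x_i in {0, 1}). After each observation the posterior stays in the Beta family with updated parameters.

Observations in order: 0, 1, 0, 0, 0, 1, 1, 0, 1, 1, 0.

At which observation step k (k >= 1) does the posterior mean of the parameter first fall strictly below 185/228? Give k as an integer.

k = 3

obs 1: x=0 → posterior Beta(11, 11/5)
obs 2: x=1 → posterior Beta(12, 11/5)
obs 3: x=0 → posterior Beta(12, 16/5)
obs 4: x=0 → posterior Beta(12, 21/5)
obs 5: x=0 → posterior Beta(12, 26/5)
obs 6: x=1 → posterior Beta(13, 26/5)
obs 7: x=1 → posterior Beta(14, 26/5)
obs 8: x=0 → posterior Beta(14, 31/5)
obs 9: x=1 → posterior Beta(15, 31/5)
obs 10: x=1 → posterior Beta(16, 31/5)
obs 11: x=0 → posterior Beta(16, 36/5)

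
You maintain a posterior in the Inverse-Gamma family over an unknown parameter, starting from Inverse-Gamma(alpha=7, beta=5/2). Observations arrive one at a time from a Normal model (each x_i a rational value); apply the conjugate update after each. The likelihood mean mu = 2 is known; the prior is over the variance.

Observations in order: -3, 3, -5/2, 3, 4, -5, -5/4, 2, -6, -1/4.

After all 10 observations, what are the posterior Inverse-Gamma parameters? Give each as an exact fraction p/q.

alpha=12, beta=1479/16

obs 1: x=-3 → posterior Inverse-Gamma(15/2, 15)
obs 2: x=3 → posterior Inverse-Gamma(8, 31/2)
obs 3: x=-5/2 → posterior Inverse-Gamma(17/2, 205/8)
obs 4: x=3 → posterior Inverse-Gamma(9, 209/8)
obs 5: x=4 → posterior Inverse-Gamma(19/2, 225/8)
obs 6: x=-5 → posterior Inverse-Gamma(10, 421/8)
obs 7: x=-5/4 → posterior Inverse-Gamma(21/2, 1853/32)
obs 8: x=2 → posterior Inverse-Gamma(11, 1853/32)
obs 9: x=-6 → posterior Inverse-Gamma(23/2, 2877/32)
obs 10: x=-1/4 → posterior Inverse-Gamma(12, 1479/16)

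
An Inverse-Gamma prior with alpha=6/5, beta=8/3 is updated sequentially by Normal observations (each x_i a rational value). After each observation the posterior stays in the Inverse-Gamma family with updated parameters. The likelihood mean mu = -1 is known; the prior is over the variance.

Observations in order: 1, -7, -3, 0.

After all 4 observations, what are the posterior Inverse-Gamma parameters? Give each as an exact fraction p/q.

alpha=16/5, beta=151/6

obs 1: x=1 → posterior Inverse-Gamma(17/10, 14/3)
obs 2: x=-7 → posterior Inverse-Gamma(11/5, 68/3)
obs 3: x=-3 → posterior Inverse-Gamma(27/10, 74/3)
obs 4: x=0 → posterior Inverse-Gamma(16/5, 151/6)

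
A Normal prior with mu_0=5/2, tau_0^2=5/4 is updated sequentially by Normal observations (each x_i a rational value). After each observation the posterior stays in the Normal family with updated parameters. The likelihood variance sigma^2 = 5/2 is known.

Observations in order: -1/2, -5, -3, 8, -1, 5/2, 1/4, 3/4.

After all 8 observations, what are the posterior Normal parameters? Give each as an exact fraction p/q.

obs 1: x=-1/2 → posterior Normal(3/2, 5/6)
obs 2: x=-5 → posterior Normal(-1/8, 5/8)
obs 3: x=-3 → posterior Normal(-7/10, 1/2)
obs 4: x=8 → posterior Normal(3/4, 5/12)
obs 5: x=-1 → posterior Normal(1/2, 5/14)
obs 6: x=5/2 → posterior Normal(3/4, 5/16)
obs 7: x=1/4 → posterior Normal(25/36, 5/18)
obs 8: x=3/4 → posterior Normal(7/10, 1/4)

mu_0=7/10, tau_0^2=1/4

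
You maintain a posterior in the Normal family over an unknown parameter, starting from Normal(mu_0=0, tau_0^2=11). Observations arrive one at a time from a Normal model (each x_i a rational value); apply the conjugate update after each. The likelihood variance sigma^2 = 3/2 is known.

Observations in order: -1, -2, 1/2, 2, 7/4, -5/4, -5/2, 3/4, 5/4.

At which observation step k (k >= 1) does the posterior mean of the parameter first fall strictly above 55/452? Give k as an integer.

obs 1: x=-1 → posterior Normal(-22/25, 33/25)
obs 2: x=-2 → posterior Normal(-66/47, 33/47)
obs 3: x=1/2 → posterior Normal(-55/69, 11/23)
obs 4: x=2 → posterior Normal(-11/91, 33/91)
obs 5: x=7/4 → posterior Normal(55/226, 33/113)
obs 6: x=-5/4 → posterior Normal(0, 11/45)
obs 7: x=-5/2 → posterior Normal(-55/157, 33/157)
obs 8: x=3/4 → posterior Normal(-77/358, 33/179)
obs 9: x=5/4 → posterior Normal(-11/201, 11/67)

k = 5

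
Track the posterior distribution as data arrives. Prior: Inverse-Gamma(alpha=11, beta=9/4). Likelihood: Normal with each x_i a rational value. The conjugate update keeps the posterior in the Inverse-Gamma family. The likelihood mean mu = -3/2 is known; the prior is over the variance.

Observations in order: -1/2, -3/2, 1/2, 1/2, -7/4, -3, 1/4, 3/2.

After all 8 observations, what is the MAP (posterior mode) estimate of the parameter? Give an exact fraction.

obs 1: x=-1/2 → posterior Inverse-Gamma(23/2, 11/4)
obs 2: x=-3/2 → posterior Inverse-Gamma(12, 11/4)
obs 3: x=1/2 → posterior Inverse-Gamma(25/2, 19/4)
obs 4: x=1/2 → posterior Inverse-Gamma(13, 27/4)
obs 5: x=-7/4 → posterior Inverse-Gamma(27/2, 217/32)
obs 6: x=-3 → posterior Inverse-Gamma(14, 253/32)
obs 7: x=1/4 → posterior Inverse-Gamma(29/2, 151/16)
obs 8: x=3/2 → posterior Inverse-Gamma(15, 223/16)

223/256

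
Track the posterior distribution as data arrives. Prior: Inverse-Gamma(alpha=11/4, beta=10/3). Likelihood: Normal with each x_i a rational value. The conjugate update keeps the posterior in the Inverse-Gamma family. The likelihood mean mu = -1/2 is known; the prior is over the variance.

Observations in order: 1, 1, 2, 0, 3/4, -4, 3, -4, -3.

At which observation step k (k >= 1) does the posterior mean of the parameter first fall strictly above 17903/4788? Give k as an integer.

k = 7

obs 1: x=1 → posterior Inverse-Gamma(13/4, 107/24)
obs 2: x=1 → posterior Inverse-Gamma(15/4, 67/12)
obs 3: x=2 → posterior Inverse-Gamma(17/4, 209/24)
obs 4: x=0 → posterior Inverse-Gamma(19/4, 53/6)
obs 5: x=3/4 → posterior Inverse-Gamma(21/4, 923/96)
obs 6: x=-4 → posterior Inverse-Gamma(23/4, 1511/96)
obs 7: x=3 → posterior Inverse-Gamma(25/4, 2099/96)
obs 8: x=-4 → posterior Inverse-Gamma(27/4, 2687/96)
obs 9: x=-3 → posterior Inverse-Gamma(29/4, 2987/96)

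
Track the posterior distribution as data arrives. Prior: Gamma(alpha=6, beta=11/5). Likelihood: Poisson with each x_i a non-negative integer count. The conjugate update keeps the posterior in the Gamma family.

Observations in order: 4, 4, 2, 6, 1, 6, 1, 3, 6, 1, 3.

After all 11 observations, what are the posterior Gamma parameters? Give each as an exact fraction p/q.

alpha=43, beta=66/5

obs 1: x=4 → posterior Gamma(10, 16/5)
obs 2: x=4 → posterior Gamma(14, 21/5)
obs 3: x=2 → posterior Gamma(16, 26/5)
obs 4: x=6 → posterior Gamma(22, 31/5)
obs 5: x=1 → posterior Gamma(23, 36/5)
obs 6: x=6 → posterior Gamma(29, 41/5)
obs 7: x=1 → posterior Gamma(30, 46/5)
obs 8: x=3 → posterior Gamma(33, 51/5)
obs 9: x=6 → posterior Gamma(39, 56/5)
obs 10: x=1 → posterior Gamma(40, 61/5)
obs 11: x=3 → posterior Gamma(43, 66/5)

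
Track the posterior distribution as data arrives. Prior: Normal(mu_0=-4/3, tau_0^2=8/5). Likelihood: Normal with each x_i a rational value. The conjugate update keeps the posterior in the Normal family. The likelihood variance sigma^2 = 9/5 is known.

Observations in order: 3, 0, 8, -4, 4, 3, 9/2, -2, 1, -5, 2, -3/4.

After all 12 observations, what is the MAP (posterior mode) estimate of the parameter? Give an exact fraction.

obs 1: x=3 → posterior Normal(12/17, 72/85)
obs 2: x=0 → posterior Normal(12/25, 72/125)
obs 3: x=8 → posterior Normal(76/33, 24/55)
obs 4: x=-4 → posterior Normal(44/41, 72/205)
obs 5: x=4 → posterior Normal(76/49, 72/245)
obs 6: x=3 → posterior Normal(100/57, 24/95)
obs 7: x=9/2 → posterior Normal(136/65, 72/325)
obs 8: x=-2 → posterior Normal(120/73, 72/365)
obs 9: x=1 → posterior Normal(128/81, 8/45)
obs 10: x=-5 → posterior Normal(88/89, 72/445)
obs 11: x=2 → posterior Normal(104/97, 72/485)
obs 12: x=-3/4 → posterior Normal(14/15, 24/175)

14/15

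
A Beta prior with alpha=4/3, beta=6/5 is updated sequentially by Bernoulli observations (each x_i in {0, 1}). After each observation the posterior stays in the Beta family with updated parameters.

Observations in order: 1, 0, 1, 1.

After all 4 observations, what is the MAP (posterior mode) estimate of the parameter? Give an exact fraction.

25/34

obs 1: x=1 → posterior Beta(7/3, 6/5)
obs 2: x=0 → posterior Beta(7/3, 11/5)
obs 3: x=1 → posterior Beta(10/3, 11/5)
obs 4: x=1 → posterior Beta(13/3, 11/5)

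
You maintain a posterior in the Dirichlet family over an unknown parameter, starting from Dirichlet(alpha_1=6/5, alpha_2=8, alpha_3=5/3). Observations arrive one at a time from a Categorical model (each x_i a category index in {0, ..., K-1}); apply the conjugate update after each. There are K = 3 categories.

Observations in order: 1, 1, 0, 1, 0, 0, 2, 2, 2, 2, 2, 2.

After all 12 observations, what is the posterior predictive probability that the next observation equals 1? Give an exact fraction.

obs 1: x=1 → posterior Dirichlet(6/5, 9, 5/3)
obs 2: x=1 → posterior Dirichlet(6/5, 10, 5/3)
obs 3: x=0 → posterior Dirichlet(11/5, 10, 5/3)
obs 4: x=1 → posterior Dirichlet(11/5, 11, 5/3)
obs 5: x=0 → posterior Dirichlet(16/5, 11, 5/3)
obs 6: x=0 → posterior Dirichlet(21/5, 11, 5/3)
obs 7: x=2 → posterior Dirichlet(21/5, 11, 8/3)
obs 8: x=2 → posterior Dirichlet(21/5, 11, 11/3)
obs 9: x=2 → posterior Dirichlet(21/5, 11, 14/3)
obs 10: x=2 → posterior Dirichlet(21/5, 11, 17/3)
obs 11: x=2 → posterior Dirichlet(21/5, 11, 20/3)
obs 12: x=2 → posterior Dirichlet(21/5, 11, 23/3)

165/343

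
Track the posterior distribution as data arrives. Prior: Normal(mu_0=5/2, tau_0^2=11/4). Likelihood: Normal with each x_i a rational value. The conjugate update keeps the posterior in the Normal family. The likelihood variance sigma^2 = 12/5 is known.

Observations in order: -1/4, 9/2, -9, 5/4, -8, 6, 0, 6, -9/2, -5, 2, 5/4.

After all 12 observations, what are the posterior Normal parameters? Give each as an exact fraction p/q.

obs 1: x=-1/4 → posterior Normal(425/412, 132/103)
obs 2: x=9/2 → posterior Normal(1415/632, 66/79)
obs 3: x=-9 → posterior Normal(-565/852, 44/71)
obs 4: x=5/4 → posterior Normal(-145/536, 33/67)
obs 5: x=-8 → posterior Normal(-1025/646, 132/323)
obs 6: x=6 → posterior Normal(-365/756, 22/63)
obs 7: x=0 → posterior Normal(-365/866, 132/433)
obs 8: x=6 → posterior Normal(295/976, 33/122)
obs 9: x=-9/2 → posterior Normal(-100/543, 44/181)
obs 10: x=-5 → posterior Normal(-375/598, 66/299)
obs 11: x=2 → posterior Normal(-265/653, 132/653)
obs 12: x=5/4 → posterior Normal(-785/2832, 11/59)

mu_0=-785/2832, tau_0^2=11/59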